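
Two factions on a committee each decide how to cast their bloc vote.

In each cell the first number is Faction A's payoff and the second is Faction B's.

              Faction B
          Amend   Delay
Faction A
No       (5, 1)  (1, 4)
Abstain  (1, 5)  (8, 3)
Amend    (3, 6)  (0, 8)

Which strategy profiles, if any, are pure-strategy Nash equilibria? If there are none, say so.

Faction A against Amend: payoffs 5, 1, 3 → best response No.
Faction A against Delay: payoffs 1, 8, 0 → best response Abstain.
Faction B against No: payoffs 1, 4 → best response Delay.
Faction B against Abstain: payoffs 5, 3 → best response Amend.
Faction B against Amend: payoffs 6, 8 → best response Delay.
No profile is a mutual best response for all players.

There is no pure-strategy Nash equilibrium.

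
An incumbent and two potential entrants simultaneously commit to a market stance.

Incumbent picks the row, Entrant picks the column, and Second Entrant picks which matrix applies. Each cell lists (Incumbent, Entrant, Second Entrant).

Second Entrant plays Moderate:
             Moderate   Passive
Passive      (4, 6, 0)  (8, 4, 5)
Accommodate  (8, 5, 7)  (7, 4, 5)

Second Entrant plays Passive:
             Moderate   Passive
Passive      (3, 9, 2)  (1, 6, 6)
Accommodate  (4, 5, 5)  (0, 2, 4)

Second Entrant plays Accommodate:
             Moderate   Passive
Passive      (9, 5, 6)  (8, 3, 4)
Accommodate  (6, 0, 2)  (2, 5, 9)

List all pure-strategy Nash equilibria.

Incumbent against (Moderate, Moderate): payoffs 4, 8 → best response Accommodate.
Incumbent against (Moderate, Passive): payoffs 3, 4 → best response Accommodate.
Incumbent against (Moderate, Accommodate): payoffs 9, 6 → best response Passive.
Incumbent against (Passive, Moderate): payoffs 8, 7 → best response Passive.
Incumbent against (Passive, Passive): payoffs 1, 0 → best response Passive.
Incumbent against (Passive, Accommodate): payoffs 8, 2 → best response Passive.
Entrant against (Passive, Moderate): payoffs 6, 4 → best response Moderate.
Entrant against (Passive, Passive): payoffs 9, 6 → best response Moderate.
Entrant against (Passive, Accommodate): payoffs 5, 3 → best response Moderate.
Entrant against (Accommodate, Moderate): payoffs 5, 4 → best response Moderate.
Entrant against (Accommodate, Passive): payoffs 5, 2 → best response Moderate.
Entrant against (Accommodate, Accommodate): payoffs 0, 5 → best response Passive.
Second Entrant against (Passive, Moderate): payoffs 0, 2, 6 → best response Accommodate.
Second Entrant against (Passive, Passive): payoffs 5, 6, 4 → best response Passive.
Second Entrant against (Accommodate, Moderate): payoffs 7, 5, 2 → best response Moderate.
Second Entrant against (Accommodate, Passive): payoffs 5, 4, 9 → best response Accommodate.
Mutual best responses: (Passive, Moderate, Accommodate); (Accommodate, Moderate, Moderate).

The pure Nash equilibria are (Passive, Moderate, Accommodate), (Accommodate, Moderate, Moderate).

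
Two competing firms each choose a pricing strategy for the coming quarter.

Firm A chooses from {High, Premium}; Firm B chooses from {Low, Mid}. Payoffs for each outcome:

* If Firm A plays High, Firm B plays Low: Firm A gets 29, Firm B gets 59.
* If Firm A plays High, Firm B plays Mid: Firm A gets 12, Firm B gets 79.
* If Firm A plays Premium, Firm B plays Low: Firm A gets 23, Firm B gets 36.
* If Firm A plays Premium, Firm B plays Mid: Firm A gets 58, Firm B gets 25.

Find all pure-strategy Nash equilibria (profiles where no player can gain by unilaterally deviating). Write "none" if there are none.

For each player, find the best response to each opponent profile; mutual best responses are the pure NE.
Firm A against Low: payoffs 29, 23 → best response High.
Firm A against Mid: payoffs 12, 58 → best response Premium.
Firm B against High: payoffs 59, 79 → best response Mid.
Firm B against Premium: payoffs 36, 25 → best response Low.
No profile is a mutual best response for all players.

No pure-strategy Nash equilibrium.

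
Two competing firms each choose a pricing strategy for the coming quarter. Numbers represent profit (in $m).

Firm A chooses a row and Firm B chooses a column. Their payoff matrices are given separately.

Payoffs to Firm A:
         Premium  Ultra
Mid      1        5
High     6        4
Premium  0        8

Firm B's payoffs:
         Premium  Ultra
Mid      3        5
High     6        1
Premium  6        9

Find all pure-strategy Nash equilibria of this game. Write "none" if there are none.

Pure-strategy Nash equilibria: (High, Premium), (Premium, Ultra)

Firm A against Premium: payoffs 1, 6, 0 → best response High.
Firm A against Ultra: payoffs 5, 4, 8 → best response Premium.
Firm B against Mid: payoffs 3, 5 → best response Ultra.
Firm B against High: payoffs 6, 1 → best response Premium.
Firm B against Premium: payoffs 6, 9 → best response Ultra.
Mutual best responses: (High, Premium); (Premium, Ultra).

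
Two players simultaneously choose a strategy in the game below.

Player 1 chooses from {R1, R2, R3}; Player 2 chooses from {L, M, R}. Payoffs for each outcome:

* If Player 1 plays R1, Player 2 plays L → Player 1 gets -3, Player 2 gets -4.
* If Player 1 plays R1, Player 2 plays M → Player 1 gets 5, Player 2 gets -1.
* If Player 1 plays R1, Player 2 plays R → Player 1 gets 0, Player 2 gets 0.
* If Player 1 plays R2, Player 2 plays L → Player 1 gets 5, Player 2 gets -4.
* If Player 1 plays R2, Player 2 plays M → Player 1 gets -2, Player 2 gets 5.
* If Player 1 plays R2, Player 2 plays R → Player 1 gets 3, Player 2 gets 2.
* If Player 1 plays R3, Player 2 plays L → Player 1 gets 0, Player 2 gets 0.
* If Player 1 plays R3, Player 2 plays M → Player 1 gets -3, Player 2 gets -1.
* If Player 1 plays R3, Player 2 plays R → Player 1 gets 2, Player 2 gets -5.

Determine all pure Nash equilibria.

none

For each player, find the best response to each opponent profile; mutual best responses are the pure NE.
Player 1 against L: payoffs -3, 5, 0 → best response R2.
Player 1 against M: payoffs 5, -2, -3 → best response R1.
Player 1 against R: payoffs 0, 3, 2 → best response R2.
Player 2 against R1: payoffs -4, -1, 0 → best response R.
Player 2 against R2: payoffs -4, 5, 2 → best response M.
Player 2 against R3: payoffs 0, -1, -5 → best response L.
No profile is a mutual best response for all players.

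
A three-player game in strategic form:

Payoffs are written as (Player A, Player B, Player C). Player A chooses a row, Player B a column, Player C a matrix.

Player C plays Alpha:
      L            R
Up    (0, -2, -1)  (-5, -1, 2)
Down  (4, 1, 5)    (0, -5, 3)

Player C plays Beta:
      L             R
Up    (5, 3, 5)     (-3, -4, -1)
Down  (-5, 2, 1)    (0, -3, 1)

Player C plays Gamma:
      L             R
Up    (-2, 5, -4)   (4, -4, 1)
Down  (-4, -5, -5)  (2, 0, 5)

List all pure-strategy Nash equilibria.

The pure Nash equilibria are (Up, L, Beta) and (Down, L, Alpha).

(Up, L, Alpha): Player A can switch to Down (0 → 4). Not NE.
(Up, L, Beta): Player A gets 5, best alternative -5; Player B gets 3, best alternative -4; Player C gets 5, best alternative -1. No profitable deviation — NE.
(Up, L, Gamma): Player C can switch to Alpha (-4 → -1). Not NE.
(Up, R, Alpha): Player A can switch to Down (-5 → 0). Not NE.
(Up, R, Beta): Player A can switch to Down (-3 → 0). Not NE.
(Up, R, Gamma): Player B can switch to L (-4 → 5). Not NE.
(Down, L, Alpha): Player A gets 4, best alternative 0; Player B gets 1, best alternative -5; Player C gets 5, best alternative 1. No profitable deviation — NE.
(Down, L, Beta): Player A can switch to Up (-5 → 5). Not NE.
(The remaining 4 profiles each have a profitable deviation by the same check.)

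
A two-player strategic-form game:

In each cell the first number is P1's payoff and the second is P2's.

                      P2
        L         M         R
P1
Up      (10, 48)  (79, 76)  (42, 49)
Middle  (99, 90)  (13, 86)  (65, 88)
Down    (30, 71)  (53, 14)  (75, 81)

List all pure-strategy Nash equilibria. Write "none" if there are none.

(Up, M); (Middle, L); (Down, R)

Mark each player's best response to every combination of opponents' strategies; a profile where every player is best-responding is a pure Nash equilibrium.
P1 against L: payoffs 10, 99, 30 → best response Middle.
P1 against M: payoffs 79, 13, 53 → best response Up.
P1 against R: payoffs 42, 65, 75 → best response Down.
P2 against Up: payoffs 48, 76, 49 → best response M.
P2 against Middle: payoffs 90, 86, 88 → best response L.
P2 against Down: payoffs 71, 14, 81 → best response R.
Mutual best responses: (Up, M); (Middle, L); (Down, R).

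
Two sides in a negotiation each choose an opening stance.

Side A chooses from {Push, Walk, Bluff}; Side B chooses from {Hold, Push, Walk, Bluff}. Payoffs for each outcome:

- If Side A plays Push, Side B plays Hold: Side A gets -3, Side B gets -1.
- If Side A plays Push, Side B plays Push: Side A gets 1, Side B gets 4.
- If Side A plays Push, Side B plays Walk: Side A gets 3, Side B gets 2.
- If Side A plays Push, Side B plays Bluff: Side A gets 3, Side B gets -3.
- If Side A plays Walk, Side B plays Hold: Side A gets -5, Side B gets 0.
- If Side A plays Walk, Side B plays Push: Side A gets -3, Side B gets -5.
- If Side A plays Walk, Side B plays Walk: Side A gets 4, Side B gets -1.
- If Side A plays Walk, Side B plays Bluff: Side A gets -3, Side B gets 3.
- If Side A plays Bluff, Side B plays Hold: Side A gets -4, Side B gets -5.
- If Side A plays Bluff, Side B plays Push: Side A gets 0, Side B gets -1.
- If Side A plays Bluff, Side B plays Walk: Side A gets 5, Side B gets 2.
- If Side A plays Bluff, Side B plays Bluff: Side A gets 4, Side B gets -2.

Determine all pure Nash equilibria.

The pure Nash equilibria are (Push, Push); (Bluff, Walk).

(Push, Hold): Side B can switch to Push (-1 → 4). Not NE.
(Push, Push): Side A gets 1, best alternative 0; Side B gets 4, best alternative 2. No profitable deviation — NE.
(Push, Walk): Side A can switch to Walk (3 → 4). Not NE.
(Push, Bluff): Side A can switch to Bluff (3 → 4). Not NE.
(Walk, Hold): Side A can switch to Push (-5 → -3). Not NE.
(Walk, Push): Side A can switch to Push (-3 → 1). Not NE.
(Walk, Walk): Side A can switch to Bluff (4 → 5). Not NE.
(Walk, Bluff): Side A can switch to Push (-3 → 3). Not NE.
(Bluff, Hold): Side A can switch to Push (-4 → -3). Not NE.
(Bluff, Walk): Side A gets 5, best alternative 4; Side B gets 2, best alternative -1. No profitable deviation — NE.
(The remaining 2 profiles each have a profitable deviation by the same check.)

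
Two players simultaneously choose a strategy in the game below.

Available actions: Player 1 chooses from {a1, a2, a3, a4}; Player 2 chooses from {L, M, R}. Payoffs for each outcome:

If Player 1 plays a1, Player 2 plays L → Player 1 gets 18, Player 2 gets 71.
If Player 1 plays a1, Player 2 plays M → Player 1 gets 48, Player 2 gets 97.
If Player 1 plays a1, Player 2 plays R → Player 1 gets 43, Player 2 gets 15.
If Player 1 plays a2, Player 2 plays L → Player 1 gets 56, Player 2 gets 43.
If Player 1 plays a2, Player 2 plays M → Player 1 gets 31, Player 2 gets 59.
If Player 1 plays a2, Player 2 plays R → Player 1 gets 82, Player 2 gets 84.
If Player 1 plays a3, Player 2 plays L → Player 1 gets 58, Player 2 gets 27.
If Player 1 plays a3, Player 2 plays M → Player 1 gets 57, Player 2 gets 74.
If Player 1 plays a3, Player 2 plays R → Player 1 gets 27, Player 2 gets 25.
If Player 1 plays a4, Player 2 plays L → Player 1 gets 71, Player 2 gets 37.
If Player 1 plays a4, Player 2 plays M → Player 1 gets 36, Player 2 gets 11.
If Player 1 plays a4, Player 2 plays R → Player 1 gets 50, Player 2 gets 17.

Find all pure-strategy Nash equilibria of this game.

(a2, R); (a3, M); (a4, L)

(a1, L): Player 1 can switch to a2 (18 → 56). Not NE.
(a1, M): Player 1 can switch to a3 (48 → 57). Not NE.
(a1, R): Player 1 can switch to a2 (43 → 82). Not NE.
(a2, L): Player 1 can switch to a3 (56 → 58). Not NE.
(a2, M): Player 1 can switch to a1 (31 → 48). Not NE.
(a2, R): Player 1 gets 82, best alternative 50; Player 2 gets 84, best alternative 59. No profitable deviation — NE.
(a3, L): Player 1 can switch to a4 (58 → 71). Not NE.
(a3, M): Player 1 gets 57, best alternative 48; Player 2 gets 74, best alternative 27. No profitable deviation — NE.
(a3, R): Player 1 can switch to a1 (27 → 43). Not NE.
(a4, L): Player 1 gets 71, best alternative 58; Player 2 gets 37, best alternative 17. No profitable deviation — NE.
(a4, M): Player 1 can switch to a1 (36 → 48). Not NE.
(The remaining 1 profile has a profitable deviation by the same check.)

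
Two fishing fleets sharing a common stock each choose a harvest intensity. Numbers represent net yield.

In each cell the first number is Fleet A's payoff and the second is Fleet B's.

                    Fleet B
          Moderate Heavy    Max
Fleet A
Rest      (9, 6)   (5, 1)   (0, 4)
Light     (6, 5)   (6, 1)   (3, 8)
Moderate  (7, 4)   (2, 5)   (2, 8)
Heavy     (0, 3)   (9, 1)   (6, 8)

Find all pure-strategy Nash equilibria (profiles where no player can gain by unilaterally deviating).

(Rest, Moderate) and (Heavy, Max)

Check each profile: it is a Nash equilibrium iff no player can strictly gain by switching unilaterally.
(Rest, Moderate): Fleet A gets 9, best alternative 7; Fleet B gets 6, best alternative 4. No profitable deviation — NE.
(Rest, Heavy): Fleet A can switch to Light (5 → 6). Not NE.
(Rest, Max): Fleet A can switch to Light (0 → 3). Not NE.
(Light, Moderate): Fleet A can switch to Rest (6 → 9). Not NE.
(Light, Heavy): Fleet A can switch to Heavy (6 → 9). Not NE.
(Light, Max): Fleet A can switch to Heavy (3 → 6). Not NE.
(Moderate, Moderate): Fleet A can switch to Rest (7 → 9). Not NE.
(Moderate, Heavy): Fleet A can switch to Rest (2 → 5). Not NE.
(Moderate, Max): Fleet A can switch to Light (2 → 3). Not NE.
(Heavy, Max): Fleet A gets 6, best alternative 3; Fleet B gets 8, best alternative 3. No profitable deviation — NE.
(The remaining 2 profiles each have a profitable deviation by the same check.)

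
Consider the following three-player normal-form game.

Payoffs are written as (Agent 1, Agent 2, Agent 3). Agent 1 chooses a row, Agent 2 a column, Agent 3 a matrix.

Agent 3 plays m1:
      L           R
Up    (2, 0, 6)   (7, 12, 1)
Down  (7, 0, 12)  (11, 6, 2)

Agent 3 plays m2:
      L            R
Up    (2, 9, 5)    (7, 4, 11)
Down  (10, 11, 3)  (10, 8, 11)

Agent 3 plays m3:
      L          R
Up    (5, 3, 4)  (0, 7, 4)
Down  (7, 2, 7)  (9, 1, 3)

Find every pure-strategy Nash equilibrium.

This game has no pure Nash equilibrium.

Agent 1 against (L, m1): payoffs 2, 7 → best response Down.
Agent 1 against (L, m2): payoffs 2, 10 → best response Down.
Agent 1 against (L, m3): payoffs 5, 7 → best response Down.
Agent 1 against (R, m1): payoffs 7, 11 → best response Down.
Agent 1 against (R, m2): payoffs 7, 10 → best response Down.
Agent 1 against (R, m3): payoffs 0, 9 → best response Down.
Agent 2 against (Up, m1): payoffs 0, 12 → best response R.
Agent 2 against (Up, m2): payoffs 9, 4 → best response L.
Agent 2 against (Up, m3): payoffs 3, 7 → best response R.
Agent 2 against (Down, m1): payoffs 0, 6 → best response R.
Agent 2 against (Down, m2): payoffs 11, 8 → best response L.
Agent 2 against (Down, m3): payoffs 2, 1 → best response L.
Agent 3 against (Up, L): payoffs 6, 5, 4 → best response m1.
Agent 3 against (Up, R): payoffs 1, 11, 4 → best response m2.
Agent 3 against (Down, L): payoffs 12, 3, 7 → best response m1.
Agent 3 against (Down, R): payoffs 2, 11, 3 → best response m2.
No profile is a mutual best response for all players.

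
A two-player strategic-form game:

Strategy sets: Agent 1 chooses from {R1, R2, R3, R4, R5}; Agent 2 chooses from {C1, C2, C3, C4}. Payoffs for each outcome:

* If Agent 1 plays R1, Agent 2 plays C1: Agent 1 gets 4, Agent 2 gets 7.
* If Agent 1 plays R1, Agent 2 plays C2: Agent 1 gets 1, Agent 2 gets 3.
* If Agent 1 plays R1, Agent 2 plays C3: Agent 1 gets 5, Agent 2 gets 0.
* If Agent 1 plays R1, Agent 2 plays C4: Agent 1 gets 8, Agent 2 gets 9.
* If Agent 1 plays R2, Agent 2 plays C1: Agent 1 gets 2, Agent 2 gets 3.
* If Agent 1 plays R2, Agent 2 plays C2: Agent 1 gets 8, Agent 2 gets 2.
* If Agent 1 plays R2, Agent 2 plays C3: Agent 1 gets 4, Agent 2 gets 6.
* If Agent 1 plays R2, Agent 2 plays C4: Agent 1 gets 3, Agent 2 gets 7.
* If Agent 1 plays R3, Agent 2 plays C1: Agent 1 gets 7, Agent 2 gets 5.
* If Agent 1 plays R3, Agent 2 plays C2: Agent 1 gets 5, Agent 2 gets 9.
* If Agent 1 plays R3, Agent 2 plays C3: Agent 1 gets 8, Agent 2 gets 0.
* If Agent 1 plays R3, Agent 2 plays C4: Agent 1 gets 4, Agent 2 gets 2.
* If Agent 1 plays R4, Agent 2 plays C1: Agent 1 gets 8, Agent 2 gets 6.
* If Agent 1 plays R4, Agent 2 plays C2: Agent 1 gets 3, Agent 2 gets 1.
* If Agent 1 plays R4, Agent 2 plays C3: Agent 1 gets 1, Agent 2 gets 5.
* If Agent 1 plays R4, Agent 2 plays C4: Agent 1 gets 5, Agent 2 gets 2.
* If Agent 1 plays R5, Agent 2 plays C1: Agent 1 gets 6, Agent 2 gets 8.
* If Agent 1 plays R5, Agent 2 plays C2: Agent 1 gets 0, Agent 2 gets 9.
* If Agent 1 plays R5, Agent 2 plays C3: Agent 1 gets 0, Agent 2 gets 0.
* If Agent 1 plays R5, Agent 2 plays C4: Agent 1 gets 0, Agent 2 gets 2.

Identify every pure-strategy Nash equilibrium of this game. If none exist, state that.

The pure Nash equilibria are (R1, C4), (R4, C1).

For each strategy profile, look for a profitable unilateral deviation.
(R1, C1): Agent 1 can switch to R3 (4 → 7). Not NE.
(R1, C2): Agent 1 can switch to R2 (1 → 8). Not NE.
(R1, C3): Agent 1 can switch to R3 (5 → 8). Not NE.
(R1, C4): Agent 1 gets 8, best alternative 5; Agent 2 gets 9, best alternative 7. No profitable deviation — NE.
(R2, C1): Agent 1 can switch to R1 (2 → 4). Not NE.
(R2, C2): Agent 2 can switch to C1 (2 → 3). Not NE.
(R2, C3): Agent 1 can switch to R1 (4 → 5). Not NE.
(R2, C4): Agent 1 can switch to R1 (3 → 8). Not NE.
(R3, C1): Agent 1 can switch to R4 (7 → 8). Not NE.
(R3, C2): Agent 1 can switch to R2 (5 → 8). Not NE.
(R3, C3): Agent 2 can switch to C1 (0 → 5). Not NE.
(R4, C1): Agent 1 gets 8, best alternative 7; Agent 2 gets 6, best alternative 5. No profitable deviation — NE.
(The remaining 8 profiles each have a profitable deviation by the same check.)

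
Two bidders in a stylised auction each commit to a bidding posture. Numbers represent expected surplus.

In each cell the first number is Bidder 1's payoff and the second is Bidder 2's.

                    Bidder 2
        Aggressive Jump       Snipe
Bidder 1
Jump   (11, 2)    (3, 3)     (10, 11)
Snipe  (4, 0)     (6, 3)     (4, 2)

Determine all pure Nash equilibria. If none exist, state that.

Bidder 1 against Aggressive: payoffs 11, 4 → best response Jump.
Bidder 1 against Jump: payoffs 3, 6 → best response Snipe.
Bidder 1 against Snipe: payoffs 10, 4 → best response Jump.
Bidder 2 against Jump: payoffs 2, 3, 11 → best response Snipe.
Bidder 2 against Snipe: payoffs 0, 3, 2 → best response Jump.
Mutual best responses: (Jump, Snipe); (Snipe, Jump).

The pure Nash equilibria are (Jump, Snipe) and (Snipe, Jump).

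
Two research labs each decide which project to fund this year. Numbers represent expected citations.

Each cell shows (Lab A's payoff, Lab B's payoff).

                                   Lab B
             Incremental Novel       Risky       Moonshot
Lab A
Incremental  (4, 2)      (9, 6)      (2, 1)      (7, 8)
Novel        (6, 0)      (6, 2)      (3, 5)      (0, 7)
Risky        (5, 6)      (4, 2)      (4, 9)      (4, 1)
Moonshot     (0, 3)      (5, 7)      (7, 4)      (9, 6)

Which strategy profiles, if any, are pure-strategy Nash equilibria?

There is no pure-strategy Nash equilibrium.

Mark each player's best response to every combination of opponents' strategies; a profile where every player is best-responding is a pure Nash equilibrium.
Lab A against Incremental: payoffs 4, 6, 5, 0 → best response Novel.
Lab A against Novel: payoffs 9, 6, 4, 5 → best response Incremental.
Lab A against Risky: payoffs 2, 3, 4, 7 → best response Moonshot.
Lab A against Moonshot: payoffs 7, 0, 4, 9 → best response Moonshot.
Lab B against Incremental: payoffs 2, 6, 1, 8 → best response Moonshot.
Lab B against Novel: payoffs 0, 2, 5, 7 → best response Moonshot.
Lab B against Risky: payoffs 6, 2, 9, 1 → best response Risky.
Lab B against Moonshot: payoffs 3, 7, 4, 6 → best response Novel.
No profile is a mutual best response for all players.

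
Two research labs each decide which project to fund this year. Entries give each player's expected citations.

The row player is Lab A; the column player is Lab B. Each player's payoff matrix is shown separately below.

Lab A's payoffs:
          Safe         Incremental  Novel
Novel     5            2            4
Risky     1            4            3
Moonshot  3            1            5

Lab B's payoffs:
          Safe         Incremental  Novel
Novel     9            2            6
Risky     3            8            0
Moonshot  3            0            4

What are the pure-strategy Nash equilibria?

The pure Nash equilibria are (Novel, Safe); (Risky, Incremental); (Moonshot, Novel).

(Novel, Safe): Lab A gets 5, best alternative 3; Lab B gets 9, best alternative 6. No profitable deviation — NE.
(Novel, Incremental): Lab A can switch to Risky (2 → 4). Not NE.
(Novel, Novel): Lab A can switch to Moonshot (4 → 5). Not NE.
(Risky, Safe): Lab A can switch to Novel (1 → 5). Not NE.
(Risky, Incremental): Lab A gets 4, best alternative 2; Lab B gets 8, best alternative 3. No profitable deviation — NE.
(Risky, Novel): Lab A can switch to Novel (3 → 4). Not NE.
(Moonshot, Safe): Lab A can switch to Novel (3 → 5). Not NE.
(Moonshot, Incremental): Lab A can switch to Novel (1 → 2). Not NE.
(Moonshot, Novel): Lab A gets 5, best alternative 4; Lab B gets 4, best alternative 3. No profitable deviation — NE.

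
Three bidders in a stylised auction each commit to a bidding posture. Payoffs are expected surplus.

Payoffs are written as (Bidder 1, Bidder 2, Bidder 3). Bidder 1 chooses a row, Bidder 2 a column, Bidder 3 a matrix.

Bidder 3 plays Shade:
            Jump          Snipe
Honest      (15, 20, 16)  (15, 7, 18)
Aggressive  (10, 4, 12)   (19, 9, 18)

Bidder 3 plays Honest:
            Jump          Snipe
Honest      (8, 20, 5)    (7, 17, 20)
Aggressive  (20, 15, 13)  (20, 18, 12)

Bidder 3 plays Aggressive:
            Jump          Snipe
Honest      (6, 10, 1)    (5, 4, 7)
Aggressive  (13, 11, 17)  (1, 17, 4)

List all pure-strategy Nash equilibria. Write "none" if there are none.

The pure Nash equilibria are (Honest, Jump, Shade) and (Aggressive, Snipe, Shade).

Bidder 1 against (Jump, Shade): payoffs 15, 10 → best response Honest.
Bidder 1 against (Jump, Honest): payoffs 8, 20 → best response Aggressive.
Bidder 1 against (Jump, Aggressive): payoffs 6, 13 → best response Aggressive.
Bidder 1 against (Snipe, Shade): payoffs 15, 19 → best response Aggressive.
Bidder 1 against (Snipe, Honest): payoffs 7, 20 → best response Aggressive.
Bidder 1 against (Snipe, Aggressive): payoffs 5, 1 → best response Honest.
Bidder 2 against (Honest, Shade): payoffs 20, 7 → best response Jump.
Bidder 2 against (Honest, Honest): payoffs 20, 17 → best response Jump.
Bidder 2 against (Honest, Aggressive): payoffs 10, 4 → best response Jump.
Bidder 2 against (Aggressive, Shade): payoffs 4, 9 → best response Snipe.
Bidder 2 against (Aggressive, Honest): payoffs 15, 18 → best response Snipe.
Bidder 2 against (Aggressive, Aggressive): payoffs 11, 17 → best response Snipe.
Bidder 3 against (Honest, Jump): payoffs 16, 5, 1 → best response Shade.
Bidder 3 against (Honest, Snipe): payoffs 18, 20, 7 → best response Honest.
Bidder 3 against (Aggressive, Jump): payoffs 12, 13, 17 → best response Aggressive.
Bidder 3 against (Aggressive, Snipe): payoffs 18, 12, 4 → best response Shade.
Mutual best responses: (Honest, Jump, Shade); (Aggressive, Snipe, Shade).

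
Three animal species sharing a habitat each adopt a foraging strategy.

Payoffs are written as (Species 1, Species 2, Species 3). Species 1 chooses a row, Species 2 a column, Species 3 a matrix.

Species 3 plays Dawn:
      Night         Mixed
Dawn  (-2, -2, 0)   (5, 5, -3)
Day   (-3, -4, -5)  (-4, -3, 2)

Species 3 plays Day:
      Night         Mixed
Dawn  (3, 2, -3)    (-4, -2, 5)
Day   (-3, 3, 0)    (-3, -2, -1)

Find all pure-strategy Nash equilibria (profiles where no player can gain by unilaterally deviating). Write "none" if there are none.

none

(Dawn, Night, Dawn): Species 2 can switch to Mixed (-2 → 5). Not NE.
(Dawn, Night, Day): Species 3 can switch to Dawn (-3 → 0). Not NE.
(Dawn, Mixed, Dawn): Species 3 can switch to Day (-3 → 5). Not NE.
(Dawn, Mixed, Day): Species 1 can switch to Day (-4 → -3). Not NE.
(Day, Night, Dawn): Species 1 can switch to Dawn (-3 → -2). Not NE.
(Day, Night, Day): Species 1 can switch to Dawn (-3 → 3). Not NE.
(Day, Mixed, Dawn): Species 1 can switch to Dawn (-4 → 5). Not NE.
(Day, Mixed, Day): Species 2 can switch to Night (-2 → 3). Not NE.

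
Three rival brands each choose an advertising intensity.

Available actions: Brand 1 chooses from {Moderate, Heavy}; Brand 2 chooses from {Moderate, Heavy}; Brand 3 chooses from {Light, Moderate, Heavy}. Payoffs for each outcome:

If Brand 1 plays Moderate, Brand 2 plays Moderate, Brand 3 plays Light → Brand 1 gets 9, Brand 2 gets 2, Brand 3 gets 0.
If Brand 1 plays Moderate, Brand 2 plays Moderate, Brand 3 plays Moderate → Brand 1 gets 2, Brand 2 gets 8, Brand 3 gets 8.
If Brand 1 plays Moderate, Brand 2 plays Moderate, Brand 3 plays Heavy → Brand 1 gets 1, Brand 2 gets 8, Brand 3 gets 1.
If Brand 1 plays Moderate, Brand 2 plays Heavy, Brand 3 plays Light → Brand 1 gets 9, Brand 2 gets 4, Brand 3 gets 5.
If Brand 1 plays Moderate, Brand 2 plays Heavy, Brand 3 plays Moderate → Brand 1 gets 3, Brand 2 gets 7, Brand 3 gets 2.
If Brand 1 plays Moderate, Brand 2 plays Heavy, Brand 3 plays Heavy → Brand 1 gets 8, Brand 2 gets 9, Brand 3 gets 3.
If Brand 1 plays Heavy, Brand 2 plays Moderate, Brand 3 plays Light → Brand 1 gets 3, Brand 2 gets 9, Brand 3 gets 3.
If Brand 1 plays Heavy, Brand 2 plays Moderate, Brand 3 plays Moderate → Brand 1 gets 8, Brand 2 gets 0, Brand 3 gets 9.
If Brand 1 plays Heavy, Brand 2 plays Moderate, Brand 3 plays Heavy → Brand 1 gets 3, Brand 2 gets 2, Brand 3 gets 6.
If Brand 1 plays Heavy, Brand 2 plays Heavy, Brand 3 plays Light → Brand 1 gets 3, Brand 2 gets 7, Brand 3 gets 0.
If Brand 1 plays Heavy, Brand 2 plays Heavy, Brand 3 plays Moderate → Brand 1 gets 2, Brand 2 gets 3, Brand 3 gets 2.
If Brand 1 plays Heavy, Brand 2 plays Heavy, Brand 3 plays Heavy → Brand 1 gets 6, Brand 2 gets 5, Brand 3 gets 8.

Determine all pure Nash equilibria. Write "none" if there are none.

The unique pure-strategy Nash equilibrium is (Moderate, Heavy, Light).

(Moderate, Moderate, Light): Brand 2 can switch to Heavy (2 → 4). Not NE.
(Moderate, Moderate, Moderate): Brand 1 can switch to Heavy (2 → 8). Not NE.
(Moderate, Moderate, Heavy): Brand 1 can switch to Heavy (1 → 3). Not NE.
(Moderate, Heavy, Light): Brand 1 gets 9, best alternative 3; Brand 2 gets 4, best alternative 2; Brand 3 gets 5, best alternative 3. No profitable deviation — NE.
(Moderate, Heavy, Moderate): Brand 2 can switch to Moderate (7 → 8). Not NE.
(Moderate, Heavy, Heavy): Brand 3 can switch to Light (3 → 5). Not NE.
(Heavy, Moderate, Light): Brand 1 can switch to Moderate (3 → 9). Not NE.
(The remaining 5 profiles each have a profitable deviation by the same check.)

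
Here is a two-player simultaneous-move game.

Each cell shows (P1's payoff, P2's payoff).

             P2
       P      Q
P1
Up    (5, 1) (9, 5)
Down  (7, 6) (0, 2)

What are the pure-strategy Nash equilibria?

P1 against P: payoffs 5, 7 → best response Down.
P1 against Q: payoffs 9, 0 → best response Up.
P2 against Up: payoffs 1, 5 → best response Q.
P2 against Down: payoffs 6, 2 → best response P.
Mutual best responses: (Up, Q); (Down, P).

(Up, Q), (Down, P)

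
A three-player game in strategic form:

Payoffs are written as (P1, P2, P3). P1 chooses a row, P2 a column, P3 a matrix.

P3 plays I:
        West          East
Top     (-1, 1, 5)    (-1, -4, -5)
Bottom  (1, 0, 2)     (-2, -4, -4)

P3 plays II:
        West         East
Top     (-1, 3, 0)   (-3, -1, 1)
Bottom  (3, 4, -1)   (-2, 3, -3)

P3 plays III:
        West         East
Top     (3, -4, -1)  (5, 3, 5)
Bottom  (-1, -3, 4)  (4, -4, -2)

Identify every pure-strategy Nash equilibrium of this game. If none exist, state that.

Pure NE: (Top, East, III)

Check each profile: it is a Nash equilibrium iff no player can strictly gain by switching unilaterally.
(Top, West, I): P1 can switch to Bottom (-1 → 1). Not NE.
(Top, West, II): P1 can switch to Bottom (-1 → 3). Not NE.
(Top, West, III): P2 can switch to East (-4 → 3). Not NE.
(Top, East, I): P2 can switch to West (-4 → 1). Not NE.
(Top, East, II): P1 can switch to Bottom (-3 → -2). Not NE.
(Top, East, III): P1 gets 5, best alternative 4; P2 gets 3, best alternative -4; P3 gets 5, best alternative 1. No profitable deviation — NE.
(Bottom, West, I): P3 can switch to III (2 → 4). Not NE.
(Bottom, West, II): P3 can switch to I (-1 → 2). Not NE.
(Bottom, West, III): P1 can switch to Top (-1 → 3). Not NE.
(The remaining 3 profiles each have a profitable deviation by the same check.)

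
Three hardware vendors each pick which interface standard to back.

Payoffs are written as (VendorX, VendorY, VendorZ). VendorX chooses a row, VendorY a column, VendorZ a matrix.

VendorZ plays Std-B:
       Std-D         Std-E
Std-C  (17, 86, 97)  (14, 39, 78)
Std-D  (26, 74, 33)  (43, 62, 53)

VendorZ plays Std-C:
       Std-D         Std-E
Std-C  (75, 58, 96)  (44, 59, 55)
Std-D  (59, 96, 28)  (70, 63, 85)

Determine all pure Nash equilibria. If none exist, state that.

Pure NE: (Std-D, Std-D, Std-B)

(Std-C, Std-D, Std-B): VendorX can switch to Std-D (17 → 26). Not NE.
(Std-C, Std-D, Std-C): VendorY can switch to Std-E (58 → 59). Not NE.
(Std-C, Std-E, Std-B): VendorX can switch to Std-D (14 → 43). Not NE.
(Std-C, Std-E, Std-C): VendorX can switch to Std-D (44 → 70). Not NE.
(Std-D, Std-D, Std-B): VendorX gets 26, best alternative 17; VendorY gets 74, best alternative 62; VendorZ gets 33, best alternative 28. No profitable deviation — NE.
(Std-D, Std-D, Std-C): VendorX can switch to Std-C (59 → 75). Not NE.
(Std-D, Std-E, Std-B): VendorY can switch to Std-D (62 → 74). Not NE.
(Std-D, Std-E, Std-C): VendorY can switch to Std-D (63 → 96). Not NE.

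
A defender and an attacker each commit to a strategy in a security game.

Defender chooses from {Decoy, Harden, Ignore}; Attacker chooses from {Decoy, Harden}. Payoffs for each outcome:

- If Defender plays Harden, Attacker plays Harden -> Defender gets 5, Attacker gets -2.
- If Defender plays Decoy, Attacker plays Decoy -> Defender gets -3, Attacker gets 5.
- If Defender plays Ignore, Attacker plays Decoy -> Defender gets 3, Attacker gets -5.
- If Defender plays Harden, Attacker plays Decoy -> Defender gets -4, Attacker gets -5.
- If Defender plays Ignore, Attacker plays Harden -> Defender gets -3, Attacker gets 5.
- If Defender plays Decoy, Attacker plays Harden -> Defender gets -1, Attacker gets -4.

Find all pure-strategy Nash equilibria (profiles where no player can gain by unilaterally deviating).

Pure NE: (Harden, Harden)

Mark each player's best response to every combination of opponents' strategies; a profile where every player is best-responding is a pure Nash equilibrium.
Defender against Decoy: payoffs -3, -4, 3 → best response Ignore.
Defender against Harden: payoffs -1, 5, -3 → best response Harden.
Attacker against Decoy: payoffs 5, -4 → best response Decoy.
Attacker against Harden: payoffs -5, -2 → best response Harden.
Attacker against Ignore: payoffs -5, 5 → best response Harden.
Mutual best responses: (Harden, Harden).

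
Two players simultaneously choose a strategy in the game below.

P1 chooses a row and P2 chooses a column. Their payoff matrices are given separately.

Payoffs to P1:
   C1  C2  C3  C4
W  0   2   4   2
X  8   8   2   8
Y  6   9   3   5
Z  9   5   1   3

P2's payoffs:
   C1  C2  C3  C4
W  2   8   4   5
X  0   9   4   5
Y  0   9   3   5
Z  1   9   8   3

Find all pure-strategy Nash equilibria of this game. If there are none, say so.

P1 against C1: payoffs 0, 8, 6, 9 → best response Z.
P1 against C2: payoffs 2, 8, 9, 5 → best response Y.
P1 against C3: payoffs 4, 2, 3, 1 → best response W.
P1 against C4: payoffs 2, 8, 5, 3 → best response X.
P2 against W: payoffs 2, 8, 4, 5 → best response C2.
P2 against X: payoffs 0, 9, 4, 5 → best response C2.
P2 against Y: payoffs 0, 9, 3, 5 → best response C2.
P2 against Z: payoffs 1, 9, 8, 3 → best response C2.
Mutual best responses: (Y, C2).

(Y, C2)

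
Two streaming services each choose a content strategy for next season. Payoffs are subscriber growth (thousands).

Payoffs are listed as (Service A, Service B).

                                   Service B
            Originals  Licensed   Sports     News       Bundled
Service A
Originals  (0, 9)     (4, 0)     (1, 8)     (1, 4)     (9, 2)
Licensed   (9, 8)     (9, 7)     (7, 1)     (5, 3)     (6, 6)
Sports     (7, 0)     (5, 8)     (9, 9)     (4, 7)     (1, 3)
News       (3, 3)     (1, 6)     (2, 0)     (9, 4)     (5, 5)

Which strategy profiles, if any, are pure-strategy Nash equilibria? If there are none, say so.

The pure Nash equilibria are (Licensed, Originals); (Sports, Sports).

Service A against Originals: payoffs 0, 9, 7, 3 → best response Licensed.
Service A against Licensed: payoffs 4, 9, 5, 1 → best response Licensed.
Service A against Sports: payoffs 1, 7, 9, 2 → best response Sports.
Service A against News: payoffs 1, 5, 4, 9 → best response News.
Service A against Bundled: payoffs 9, 6, 1, 5 → best response Originals.
Service B against Originals: payoffs 9, 0, 8, 4, 2 → best response Originals.
Service B against Licensed: payoffs 8, 7, 1, 3, 6 → best response Originals.
Service B against Sports: payoffs 0, 8, 9, 7, 3 → best response Sports.
Service B against News: payoffs 3, 6, 0, 4, 5 → best response Licensed.
Mutual best responses: (Licensed, Originals); (Sports, Sports).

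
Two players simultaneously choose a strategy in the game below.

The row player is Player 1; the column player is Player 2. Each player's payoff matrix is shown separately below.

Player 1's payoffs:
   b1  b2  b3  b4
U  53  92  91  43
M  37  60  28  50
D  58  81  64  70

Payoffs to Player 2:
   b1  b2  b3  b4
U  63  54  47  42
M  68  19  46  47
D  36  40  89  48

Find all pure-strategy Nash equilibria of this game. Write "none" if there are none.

No pure-strategy Nash equilibrium.

For each strategy profile, look for a profitable unilateral deviation.
(U, b1): Player 1 can switch to D (53 → 58). Not NE.
(U, b2): Player 2 can switch to b1 (54 → 63). Not NE.
(U, b3): Player 2 can switch to b1 (47 → 63). Not NE.
(U, b4): Player 1 can switch to M (43 → 50). Not NE.
(M, b1): Player 1 can switch to U (37 → 53). Not NE.
(M, b2): Player 1 can switch to U (60 → 92). Not NE.
(M, b3): Player 1 can switch to U (28 → 91). Not NE.
(M, b4): Player 1 can switch to D (50 → 70). Not NE.
(D, b1): Player 2 can switch to b2 (36 → 40). Not NE.
(D, b2): Player 1 can switch to U (81 → 92). Not NE.
(D, b3): Player 1 can switch to U (64 → 91). Not NE.
(D, b4): Player 2 can switch to b3 (48 → 89). Not NE.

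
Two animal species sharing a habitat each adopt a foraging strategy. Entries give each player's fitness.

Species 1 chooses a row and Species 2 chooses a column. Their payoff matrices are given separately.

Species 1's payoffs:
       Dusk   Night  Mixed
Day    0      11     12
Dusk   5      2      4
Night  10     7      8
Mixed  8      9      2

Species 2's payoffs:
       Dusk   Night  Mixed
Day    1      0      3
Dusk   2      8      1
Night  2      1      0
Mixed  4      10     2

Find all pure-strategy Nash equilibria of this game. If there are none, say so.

Pure-strategy Nash equilibria: (Day, Mixed) and (Night, Dusk)

Mark each player's best response to every combination of opponents' strategies; a profile where every player is best-responding is a pure Nash equilibrium.
Species 1 against Dusk: payoffs 0, 5, 10, 8 → best response Night.
Species 1 against Night: payoffs 11, 2, 7, 9 → best response Day.
Species 1 against Mixed: payoffs 12, 4, 8, 2 → best response Day.
Species 2 against Day: payoffs 1, 0, 3 → best response Mixed.
Species 2 against Dusk: payoffs 2, 8, 1 → best response Night.
Species 2 against Night: payoffs 2, 1, 0 → best response Dusk.
Species 2 against Mixed: payoffs 4, 10, 2 → best response Night.
Mutual best responses: (Day, Mixed); (Night, Dusk).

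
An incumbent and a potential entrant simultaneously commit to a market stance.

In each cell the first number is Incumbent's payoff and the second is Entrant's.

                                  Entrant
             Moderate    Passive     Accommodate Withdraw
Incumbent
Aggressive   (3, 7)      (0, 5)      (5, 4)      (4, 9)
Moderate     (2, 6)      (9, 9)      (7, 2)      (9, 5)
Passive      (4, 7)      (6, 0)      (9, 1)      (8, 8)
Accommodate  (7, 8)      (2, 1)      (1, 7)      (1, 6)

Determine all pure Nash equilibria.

(Aggressive, Moderate): Incumbent can switch to Passive (3 → 4). Not NE.
(Aggressive, Passive): Incumbent can switch to Moderate (0 → 9). Not NE.
(Aggressive, Accommodate): Incumbent can switch to Moderate (5 → 7). Not NE.
(Aggressive, Withdraw): Incumbent can switch to Moderate (4 → 9). Not NE.
(Moderate, Moderate): Incumbent can switch to Aggressive (2 → 3). Not NE.
(Moderate, Passive): Incumbent gets 9, best alternative 6; Entrant gets 9, best alternative 6. No profitable deviation — NE.
(Moderate, Accommodate): Incumbent can switch to Passive (7 → 9). Not NE.
(Accommodate, Moderate): Incumbent gets 7, best alternative 4; Entrant gets 8, best alternative 7. No profitable deviation — NE.
(The remaining 8 profiles each have a profitable deviation by the same check.)

Pure-strategy Nash equilibria: (Moderate, Passive) and (Accommodate, Moderate)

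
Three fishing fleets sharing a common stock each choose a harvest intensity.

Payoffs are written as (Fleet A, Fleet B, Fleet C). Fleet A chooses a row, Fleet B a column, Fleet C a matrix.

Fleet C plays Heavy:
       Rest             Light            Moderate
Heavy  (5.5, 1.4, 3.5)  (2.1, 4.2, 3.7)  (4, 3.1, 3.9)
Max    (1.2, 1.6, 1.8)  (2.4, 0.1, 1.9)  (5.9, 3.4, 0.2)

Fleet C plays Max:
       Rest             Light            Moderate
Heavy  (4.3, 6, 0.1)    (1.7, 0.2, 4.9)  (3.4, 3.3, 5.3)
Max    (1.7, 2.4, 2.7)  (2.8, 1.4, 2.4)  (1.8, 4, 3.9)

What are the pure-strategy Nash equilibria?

This game has no pure Nash equilibrium.

Fleet A against (Rest, Heavy): payoffs 5.5, 1.2 → best response Heavy.
Fleet A against (Rest, Max): payoffs 4.3, 1.7 → best response Heavy.
Fleet A against (Light, Heavy): payoffs 2.1, 2.4 → best response Max.
Fleet A against (Light, Max): payoffs 1.7, 2.8 → best response Max.
Fleet A against (Moderate, Heavy): payoffs 4, 5.9 → best response Max.
Fleet A against (Moderate, Max): payoffs 3.4, 1.8 → best response Heavy.
Fleet B against (Heavy, Heavy): payoffs 1.4, 4.2, 3.1 → best response Light.
Fleet B against (Heavy, Max): payoffs 6, 0.2, 3.3 → best response Rest.
Fleet B against (Max, Heavy): payoffs 1.6, 0.1, 3.4 → best response Moderate.
Fleet B against (Max, Max): payoffs 2.4, 1.4, 4 → best response Moderate.
Fleet C against (Heavy, Rest): payoffs 3.5, 0.1 → best response Heavy.
Fleet C against (Heavy, Light): payoffs 3.7, 4.9 → best response Max.
Fleet C against (Heavy, Moderate): payoffs 3.9, 5.3 → best response Max.
Fleet C against (Max, Rest): payoffs 1.8, 2.7 → best response Max.
Fleet C against (Max, Light): payoffs 1.9, 2.4 → best response Max.
Fleet C against (Max, Moderate): payoffs 0.2, 3.9 → best response Max.
No profile is a mutual best response for all players.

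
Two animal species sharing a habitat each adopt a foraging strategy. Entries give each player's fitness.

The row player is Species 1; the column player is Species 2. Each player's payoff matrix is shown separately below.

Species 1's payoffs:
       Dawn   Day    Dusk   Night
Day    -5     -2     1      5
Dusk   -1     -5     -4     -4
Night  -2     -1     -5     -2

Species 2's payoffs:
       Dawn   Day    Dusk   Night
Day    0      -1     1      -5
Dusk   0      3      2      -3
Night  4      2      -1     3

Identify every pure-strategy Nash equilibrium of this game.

Check each profile: it is a Nash equilibrium iff no player can strictly gain by switching unilaterally.
(Day, Dawn): Species 1 can switch to Dusk (-5 → -1). Not NE.
(Day, Day): Species 1 can switch to Night (-2 → -1). Not NE.
(Day, Dusk): Species 1 gets 1, best alternative -4; Species 2 gets 1, best alternative 0. No profitable deviation — NE.
(Day, Night): Species 2 can switch to Dawn (-5 → 0). Not NE.
(Dusk, Dawn): Species 2 can switch to Day (0 → 3). Not NE.
(Dusk, Day): Species 1 can switch to Day (-5 → -2). Not NE.
(Dusk, Dusk): Species 1 can switch to Day (-4 → 1). Not NE.
(Dusk, Night): Species 1 can switch to Day (-4 → 5). Not NE.
(Night, Dawn): Species 1 can switch to Dusk (-2 → -1). Not NE.
(The remaining 3 profiles each have a profitable deviation by the same check.)

(Day, Dusk)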